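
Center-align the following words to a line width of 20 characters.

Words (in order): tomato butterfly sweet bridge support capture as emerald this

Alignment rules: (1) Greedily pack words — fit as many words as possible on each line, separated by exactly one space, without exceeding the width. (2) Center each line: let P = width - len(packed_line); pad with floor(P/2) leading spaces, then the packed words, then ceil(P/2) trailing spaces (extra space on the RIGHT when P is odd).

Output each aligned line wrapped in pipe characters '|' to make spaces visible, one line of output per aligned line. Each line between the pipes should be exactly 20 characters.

Line 1: ['tomato', 'butterfly'] (min_width=16, slack=4)
Line 2: ['sweet', 'bridge', 'support'] (min_width=20, slack=0)
Line 3: ['capture', 'as', 'emerald'] (min_width=18, slack=2)
Line 4: ['this'] (min_width=4, slack=16)

Answer: |  tomato butterfly  |
|sweet bridge support|
| capture as emerald |
|        this        |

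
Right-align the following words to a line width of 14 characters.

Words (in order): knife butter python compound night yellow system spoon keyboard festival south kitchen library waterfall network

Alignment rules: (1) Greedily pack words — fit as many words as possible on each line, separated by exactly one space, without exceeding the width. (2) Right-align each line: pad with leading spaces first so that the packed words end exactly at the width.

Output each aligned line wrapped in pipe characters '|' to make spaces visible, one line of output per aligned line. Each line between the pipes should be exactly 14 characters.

Line 1: ['knife', 'butter'] (min_width=12, slack=2)
Line 2: ['python'] (min_width=6, slack=8)
Line 3: ['compound', 'night'] (min_width=14, slack=0)
Line 4: ['yellow', 'system'] (min_width=13, slack=1)
Line 5: ['spoon', 'keyboard'] (min_width=14, slack=0)
Line 6: ['festival', 'south'] (min_width=14, slack=0)
Line 7: ['kitchen'] (min_width=7, slack=7)
Line 8: ['library'] (min_width=7, slack=7)
Line 9: ['waterfall'] (min_width=9, slack=5)
Line 10: ['network'] (min_width=7, slack=7)

Answer: |  knife butter|
|        python|
|compound night|
| yellow system|
|spoon keyboard|
|festival south|
|       kitchen|
|       library|
|     waterfall|
|       network|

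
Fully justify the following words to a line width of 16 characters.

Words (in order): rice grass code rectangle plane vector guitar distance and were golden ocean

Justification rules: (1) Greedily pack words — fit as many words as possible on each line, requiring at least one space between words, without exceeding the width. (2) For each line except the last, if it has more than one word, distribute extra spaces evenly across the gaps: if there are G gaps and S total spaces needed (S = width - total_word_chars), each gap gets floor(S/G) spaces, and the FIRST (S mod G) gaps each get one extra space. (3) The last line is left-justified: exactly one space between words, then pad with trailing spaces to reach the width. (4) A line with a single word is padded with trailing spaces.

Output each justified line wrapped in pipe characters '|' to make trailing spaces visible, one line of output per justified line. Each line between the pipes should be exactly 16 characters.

Answer: |rice  grass code|
|rectangle  plane|
|vector    guitar|
|distance     and|
|were      golden|
|ocean           |

Derivation:
Line 1: ['rice', 'grass', 'code'] (min_width=15, slack=1)
Line 2: ['rectangle', 'plane'] (min_width=15, slack=1)
Line 3: ['vector', 'guitar'] (min_width=13, slack=3)
Line 4: ['distance', 'and'] (min_width=12, slack=4)
Line 5: ['were', 'golden'] (min_width=11, slack=5)
Line 6: ['ocean'] (min_width=5, slack=11)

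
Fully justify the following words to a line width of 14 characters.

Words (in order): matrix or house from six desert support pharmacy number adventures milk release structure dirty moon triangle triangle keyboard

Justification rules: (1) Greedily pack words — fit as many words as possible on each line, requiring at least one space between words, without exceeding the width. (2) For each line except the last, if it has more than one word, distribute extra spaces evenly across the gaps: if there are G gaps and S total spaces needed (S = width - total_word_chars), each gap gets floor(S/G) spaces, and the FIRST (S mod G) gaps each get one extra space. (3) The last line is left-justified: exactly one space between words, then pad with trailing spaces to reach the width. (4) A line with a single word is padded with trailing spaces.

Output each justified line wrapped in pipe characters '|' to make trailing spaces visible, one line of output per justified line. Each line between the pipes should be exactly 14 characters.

Answer: |matrix      or|
|house from six|
|desert support|
|pharmacy      |
|number        |
|adventures    |
|milk   release|
|structure     |
|dirty     moon|
|triangle      |
|triangle      |
|keyboard      |

Derivation:
Line 1: ['matrix', 'or'] (min_width=9, slack=5)
Line 2: ['house', 'from', 'six'] (min_width=14, slack=0)
Line 3: ['desert', 'support'] (min_width=14, slack=0)
Line 4: ['pharmacy'] (min_width=8, slack=6)
Line 5: ['number'] (min_width=6, slack=8)
Line 6: ['adventures'] (min_width=10, slack=4)
Line 7: ['milk', 'release'] (min_width=12, slack=2)
Line 8: ['structure'] (min_width=9, slack=5)
Line 9: ['dirty', 'moon'] (min_width=10, slack=4)
Line 10: ['triangle'] (min_width=8, slack=6)
Line 11: ['triangle'] (min_width=8, slack=6)
Line 12: ['keyboard'] (min_width=8, slack=6)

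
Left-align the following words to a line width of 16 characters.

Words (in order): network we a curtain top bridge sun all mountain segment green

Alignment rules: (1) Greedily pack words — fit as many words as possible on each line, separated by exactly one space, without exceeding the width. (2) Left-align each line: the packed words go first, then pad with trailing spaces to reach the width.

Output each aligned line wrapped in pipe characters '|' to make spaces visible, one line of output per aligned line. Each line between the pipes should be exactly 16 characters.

Line 1: ['network', 'we', 'a'] (min_width=12, slack=4)
Line 2: ['curtain', 'top'] (min_width=11, slack=5)
Line 3: ['bridge', 'sun', 'all'] (min_width=14, slack=2)
Line 4: ['mountain', 'segment'] (min_width=16, slack=0)
Line 5: ['green'] (min_width=5, slack=11)

Answer: |network we a    |
|curtain top     |
|bridge sun all  |
|mountain segment|
|green           |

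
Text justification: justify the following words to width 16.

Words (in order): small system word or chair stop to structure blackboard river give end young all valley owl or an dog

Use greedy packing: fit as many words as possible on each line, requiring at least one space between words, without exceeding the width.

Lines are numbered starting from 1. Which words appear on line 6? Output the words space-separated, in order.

Line 1: ['small', 'system'] (min_width=12, slack=4)
Line 2: ['word', 'or', 'chair'] (min_width=13, slack=3)
Line 3: ['stop', 'to'] (min_width=7, slack=9)
Line 4: ['structure'] (min_width=9, slack=7)
Line 5: ['blackboard', 'river'] (min_width=16, slack=0)
Line 6: ['give', 'end', 'young'] (min_width=14, slack=2)
Line 7: ['all', 'valley', 'owl'] (min_width=14, slack=2)
Line 8: ['or', 'an', 'dog'] (min_width=9, slack=7)

Answer: give end young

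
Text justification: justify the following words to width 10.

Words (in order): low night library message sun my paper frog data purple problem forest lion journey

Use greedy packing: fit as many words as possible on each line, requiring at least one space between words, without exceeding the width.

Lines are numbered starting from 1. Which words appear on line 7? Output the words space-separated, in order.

Answer: purple

Derivation:
Line 1: ['low', 'night'] (min_width=9, slack=1)
Line 2: ['library'] (min_width=7, slack=3)
Line 3: ['message'] (min_width=7, slack=3)
Line 4: ['sun', 'my'] (min_width=6, slack=4)
Line 5: ['paper', 'frog'] (min_width=10, slack=0)
Line 6: ['data'] (min_width=4, slack=6)
Line 7: ['purple'] (min_width=6, slack=4)
Line 8: ['problem'] (min_width=7, slack=3)
Line 9: ['forest'] (min_width=6, slack=4)
Line 10: ['lion'] (min_width=4, slack=6)
Line 11: ['journey'] (min_width=7, slack=3)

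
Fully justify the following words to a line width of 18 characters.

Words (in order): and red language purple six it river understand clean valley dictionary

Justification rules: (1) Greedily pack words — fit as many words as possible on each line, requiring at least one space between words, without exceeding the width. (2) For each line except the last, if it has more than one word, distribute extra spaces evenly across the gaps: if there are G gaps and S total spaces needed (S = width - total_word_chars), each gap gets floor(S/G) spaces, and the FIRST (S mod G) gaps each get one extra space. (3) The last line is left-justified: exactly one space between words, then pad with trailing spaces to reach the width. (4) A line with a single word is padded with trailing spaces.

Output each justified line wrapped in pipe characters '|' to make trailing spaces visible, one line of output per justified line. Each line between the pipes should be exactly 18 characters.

Line 1: ['and', 'red', 'language'] (min_width=16, slack=2)
Line 2: ['purple', 'six', 'it'] (min_width=13, slack=5)
Line 3: ['river', 'understand'] (min_width=16, slack=2)
Line 4: ['clean', 'valley'] (min_width=12, slack=6)
Line 5: ['dictionary'] (min_width=10, slack=8)

Answer: |and  red  language|
|purple    six   it|
|river   understand|
|clean       valley|
|dictionary        |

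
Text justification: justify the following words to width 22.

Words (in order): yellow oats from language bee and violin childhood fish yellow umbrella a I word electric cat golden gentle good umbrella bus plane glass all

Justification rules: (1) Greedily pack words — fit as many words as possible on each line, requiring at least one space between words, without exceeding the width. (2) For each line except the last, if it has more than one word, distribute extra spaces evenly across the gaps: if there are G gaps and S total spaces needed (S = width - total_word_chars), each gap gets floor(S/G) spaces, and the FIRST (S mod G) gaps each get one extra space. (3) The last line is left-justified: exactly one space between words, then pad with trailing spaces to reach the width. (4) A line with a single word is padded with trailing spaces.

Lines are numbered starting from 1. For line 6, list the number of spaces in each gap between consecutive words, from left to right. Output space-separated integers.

Answer: 3 3

Derivation:
Line 1: ['yellow', 'oats', 'from'] (min_width=16, slack=6)
Line 2: ['language', 'bee', 'and'] (min_width=16, slack=6)
Line 3: ['violin', 'childhood', 'fish'] (min_width=21, slack=1)
Line 4: ['yellow', 'umbrella', 'a', 'I'] (min_width=19, slack=3)
Line 5: ['word', 'electric', 'cat'] (min_width=17, slack=5)
Line 6: ['golden', 'gentle', 'good'] (min_width=18, slack=4)
Line 7: ['umbrella', 'bus', 'plane'] (min_width=18, slack=4)
Line 8: ['glass', 'all'] (min_width=9, slack=13)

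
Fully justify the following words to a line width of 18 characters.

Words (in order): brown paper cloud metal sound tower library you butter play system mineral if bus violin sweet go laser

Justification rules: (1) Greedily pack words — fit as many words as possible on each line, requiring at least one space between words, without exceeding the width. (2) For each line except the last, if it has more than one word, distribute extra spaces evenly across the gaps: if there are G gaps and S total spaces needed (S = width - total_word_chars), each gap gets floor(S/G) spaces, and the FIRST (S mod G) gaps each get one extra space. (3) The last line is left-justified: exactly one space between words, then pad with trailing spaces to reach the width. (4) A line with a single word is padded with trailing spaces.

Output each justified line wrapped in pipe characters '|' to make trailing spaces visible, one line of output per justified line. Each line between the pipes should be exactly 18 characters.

Line 1: ['brown', 'paper', 'cloud'] (min_width=17, slack=1)
Line 2: ['metal', 'sound', 'tower'] (min_width=17, slack=1)
Line 3: ['library', 'you', 'butter'] (min_width=18, slack=0)
Line 4: ['play', 'system'] (min_width=11, slack=7)
Line 5: ['mineral', 'if', 'bus'] (min_width=14, slack=4)
Line 6: ['violin', 'sweet', 'go'] (min_width=15, slack=3)
Line 7: ['laser'] (min_width=5, slack=13)

Answer: |brown  paper cloud|
|metal  sound tower|
|library you butter|
|play        system|
|mineral   if   bus|
|violin   sweet  go|
|laser             |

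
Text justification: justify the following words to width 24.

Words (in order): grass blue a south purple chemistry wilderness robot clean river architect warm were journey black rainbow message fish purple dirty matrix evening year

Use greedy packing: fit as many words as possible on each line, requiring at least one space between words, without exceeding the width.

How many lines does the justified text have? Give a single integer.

Answer: 8

Derivation:
Line 1: ['grass', 'blue', 'a', 'south'] (min_width=18, slack=6)
Line 2: ['purple', 'chemistry'] (min_width=16, slack=8)
Line 3: ['wilderness', 'robot', 'clean'] (min_width=22, slack=2)
Line 4: ['river', 'architect', 'warm'] (min_width=20, slack=4)
Line 5: ['were', 'journey', 'black'] (min_width=18, slack=6)
Line 6: ['rainbow', 'message', 'fish'] (min_width=20, slack=4)
Line 7: ['purple', 'dirty', 'matrix'] (min_width=19, slack=5)
Line 8: ['evening', 'year'] (min_width=12, slack=12)
Total lines: 8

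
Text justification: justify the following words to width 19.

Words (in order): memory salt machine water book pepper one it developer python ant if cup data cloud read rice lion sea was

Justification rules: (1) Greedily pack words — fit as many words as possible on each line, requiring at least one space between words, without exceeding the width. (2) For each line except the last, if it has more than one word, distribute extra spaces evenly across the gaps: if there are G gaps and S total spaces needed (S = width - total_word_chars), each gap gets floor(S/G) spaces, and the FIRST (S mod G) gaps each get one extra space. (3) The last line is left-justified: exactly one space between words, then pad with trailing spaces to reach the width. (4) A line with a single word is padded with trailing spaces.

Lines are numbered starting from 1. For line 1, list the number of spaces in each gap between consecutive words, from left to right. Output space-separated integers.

Answer: 1 1

Derivation:
Line 1: ['memory', 'salt', 'machine'] (min_width=19, slack=0)
Line 2: ['water', 'book', 'pepper'] (min_width=17, slack=2)
Line 3: ['one', 'it', 'developer'] (min_width=16, slack=3)
Line 4: ['python', 'ant', 'if', 'cup'] (min_width=17, slack=2)
Line 5: ['data', 'cloud', 'read'] (min_width=15, slack=4)
Line 6: ['rice', 'lion', 'sea', 'was'] (min_width=17, slack=2)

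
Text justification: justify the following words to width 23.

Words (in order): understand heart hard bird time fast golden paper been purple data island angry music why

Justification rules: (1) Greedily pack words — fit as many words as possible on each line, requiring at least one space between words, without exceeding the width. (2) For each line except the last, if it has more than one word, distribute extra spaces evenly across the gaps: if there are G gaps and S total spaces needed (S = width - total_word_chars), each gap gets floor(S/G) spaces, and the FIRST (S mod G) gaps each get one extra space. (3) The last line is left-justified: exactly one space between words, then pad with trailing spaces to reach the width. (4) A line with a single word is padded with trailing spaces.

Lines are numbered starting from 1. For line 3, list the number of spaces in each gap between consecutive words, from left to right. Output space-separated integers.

Line 1: ['understand', 'heart', 'hard'] (min_width=21, slack=2)
Line 2: ['bird', 'time', 'fast', 'golden'] (min_width=21, slack=2)
Line 3: ['paper', 'been', 'purple', 'data'] (min_width=22, slack=1)
Line 4: ['island', 'angry', 'music', 'why'] (min_width=22, slack=1)

Answer: 2 1 1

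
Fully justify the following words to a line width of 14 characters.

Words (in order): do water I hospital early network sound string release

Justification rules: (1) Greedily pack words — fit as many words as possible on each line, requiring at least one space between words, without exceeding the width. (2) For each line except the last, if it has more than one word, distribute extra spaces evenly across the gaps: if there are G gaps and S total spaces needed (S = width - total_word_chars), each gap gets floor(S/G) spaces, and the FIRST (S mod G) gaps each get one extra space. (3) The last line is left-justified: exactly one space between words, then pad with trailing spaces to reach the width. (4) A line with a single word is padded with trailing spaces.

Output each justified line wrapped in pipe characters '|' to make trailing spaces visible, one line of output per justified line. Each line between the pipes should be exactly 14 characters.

Line 1: ['do', 'water', 'I'] (min_width=10, slack=4)
Line 2: ['hospital', 'early'] (min_width=14, slack=0)
Line 3: ['network', 'sound'] (min_width=13, slack=1)
Line 4: ['string', 'release'] (min_width=14, slack=0)

Answer: |do   water   I|
|hospital early|
|network  sound|
|string release|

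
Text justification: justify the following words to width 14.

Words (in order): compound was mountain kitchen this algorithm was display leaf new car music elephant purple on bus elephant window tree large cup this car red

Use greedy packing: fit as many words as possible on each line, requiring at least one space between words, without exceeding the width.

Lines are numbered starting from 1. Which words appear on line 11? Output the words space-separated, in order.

Answer: large cup this

Derivation:
Line 1: ['compound', 'was'] (min_width=12, slack=2)
Line 2: ['mountain'] (min_width=8, slack=6)
Line 3: ['kitchen', 'this'] (min_width=12, slack=2)
Line 4: ['algorithm', 'was'] (min_width=13, slack=1)
Line 5: ['display', 'leaf'] (min_width=12, slack=2)
Line 6: ['new', 'car', 'music'] (min_width=13, slack=1)
Line 7: ['elephant'] (min_width=8, slack=6)
Line 8: ['purple', 'on', 'bus'] (min_width=13, slack=1)
Line 9: ['elephant'] (min_width=8, slack=6)
Line 10: ['window', 'tree'] (min_width=11, slack=3)
Line 11: ['large', 'cup', 'this'] (min_width=14, slack=0)
Line 12: ['car', 'red'] (min_width=7, slack=7)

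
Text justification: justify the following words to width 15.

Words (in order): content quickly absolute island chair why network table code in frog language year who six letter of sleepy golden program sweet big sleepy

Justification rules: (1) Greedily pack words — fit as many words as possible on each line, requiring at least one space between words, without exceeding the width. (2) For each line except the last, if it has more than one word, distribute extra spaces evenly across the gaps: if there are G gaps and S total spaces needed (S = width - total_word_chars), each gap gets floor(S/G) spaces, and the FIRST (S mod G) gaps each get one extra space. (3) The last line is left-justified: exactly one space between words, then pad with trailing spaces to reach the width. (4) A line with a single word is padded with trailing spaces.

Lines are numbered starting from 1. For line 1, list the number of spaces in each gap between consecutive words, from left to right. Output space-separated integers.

Answer: 1

Derivation:
Line 1: ['content', 'quickly'] (min_width=15, slack=0)
Line 2: ['absolute', 'island'] (min_width=15, slack=0)
Line 3: ['chair', 'why'] (min_width=9, slack=6)
Line 4: ['network', 'table'] (min_width=13, slack=2)
Line 5: ['code', 'in', 'frog'] (min_width=12, slack=3)
Line 6: ['language', 'year'] (min_width=13, slack=2)
Line 7: ['who', 'six', 'letter'] (min_width=14, slack=1)
Line 8: ['of', 'sleepy'] (min_width=9, slack=6)
Line 9: ['golden', 'program'] (min_width=14, slack=1)
Line 10: ['sweet', 'big'] (min_width=9, slack=6)
Line 11: ['sleepy'] (min_width=6, slack=9)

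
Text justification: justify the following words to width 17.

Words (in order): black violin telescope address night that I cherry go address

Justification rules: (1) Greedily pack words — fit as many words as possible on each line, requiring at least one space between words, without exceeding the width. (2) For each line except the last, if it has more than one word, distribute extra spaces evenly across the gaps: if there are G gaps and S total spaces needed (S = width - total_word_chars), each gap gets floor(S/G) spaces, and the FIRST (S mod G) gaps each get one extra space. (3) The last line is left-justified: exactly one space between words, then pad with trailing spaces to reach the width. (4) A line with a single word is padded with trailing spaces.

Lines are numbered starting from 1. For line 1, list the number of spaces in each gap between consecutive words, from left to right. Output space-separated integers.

Line 1: ['black', 'violin'] (min_width=12, slack=5)
Line 2: ['telescope', 'address'] (min_width=17, slack=0)
Line 3: ['night', 'that', 'I'] (min_width=12, slack=5)
Line 4: ['cherry', 'go', 'address'] (min_width=17, slack=0)

Answer: 6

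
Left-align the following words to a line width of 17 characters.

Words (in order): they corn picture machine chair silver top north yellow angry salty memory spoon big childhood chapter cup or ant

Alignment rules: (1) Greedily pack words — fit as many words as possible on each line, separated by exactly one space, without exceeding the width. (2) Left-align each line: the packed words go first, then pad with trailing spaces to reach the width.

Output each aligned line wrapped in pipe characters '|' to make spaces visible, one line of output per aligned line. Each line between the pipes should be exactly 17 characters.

Answer: |they corn picture|
|machine chair    |
|silver top north |
|yellow angry     |
|salty memory     |
|spoon big        |
|childhood chapter|
|cup or ant       |

Derivation:
Line 1: ['they', 'corn', 'picture'] (min_width=17, slack=0)
Line 2: ['machine', 'chair'] (min_width=13, slack=4)
Line 3: ['silver', 'top', 'north'] (min_width=16, slack=1)
Line 4: ['yellow', 'angry'] (min_width=12, slack=5)
Line 5: ['salty', 'memory'] (min_width=12, slack=5)
Line 6: ['spoon', 'big'] (min_width=9, slack=8)
Line 7: ['childhood', 'chapter'] (min_width=17, slack=0)
Line 8: ['cup', 'or', 'ant'] (min_width=10, slack=7)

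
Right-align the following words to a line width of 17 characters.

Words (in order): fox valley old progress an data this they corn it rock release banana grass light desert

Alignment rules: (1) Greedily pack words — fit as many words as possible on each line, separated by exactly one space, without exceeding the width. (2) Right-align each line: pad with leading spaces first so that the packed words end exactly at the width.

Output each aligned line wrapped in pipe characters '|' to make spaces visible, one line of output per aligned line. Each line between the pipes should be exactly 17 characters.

Line 1: ['fox', 'valley', 'old'] (min_width=14, slack=3)
Line 2: ['progress', 'an', 'data'] (min_width=16, slack=1)
Line 3: ['this', 'they', 'corn', 'it'] (min_width=17, slack=0)
Line 4: ['rock', 'release'] (min_width=12, slack=5)
Line 5: ['banana', 'grass'] (min_width=12, slack=5)
Line 6: ['light', 'desert'] (min_width=12, slack=5)

Answer: |   fox valley old|
| progress an data|
|this they corn it|
|     rock release|
|     banana grass|
|     light desert|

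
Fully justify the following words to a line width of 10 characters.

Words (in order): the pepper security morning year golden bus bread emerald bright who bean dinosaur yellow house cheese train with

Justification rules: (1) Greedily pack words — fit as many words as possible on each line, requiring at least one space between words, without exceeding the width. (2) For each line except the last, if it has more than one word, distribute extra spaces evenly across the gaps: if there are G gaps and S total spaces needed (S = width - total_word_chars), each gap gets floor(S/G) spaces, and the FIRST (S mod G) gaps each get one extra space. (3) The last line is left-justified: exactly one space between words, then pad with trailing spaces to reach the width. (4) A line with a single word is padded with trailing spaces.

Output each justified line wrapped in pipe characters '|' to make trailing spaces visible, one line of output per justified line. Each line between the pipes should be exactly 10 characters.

Line 1: ['the', 'pepper'] (min_width=10, slack=0)
Line 2: ['security'] (min_width=8, slack=2)
Line 3: ['morning'] (min_width=7, slack=3)
Line 4: ['year'] (min_width=4, slack=6)
Line 5: ['golden', 'bus'] (min_width=10, slack=0)
Line 6: ['bread'] (min_width=5, slack=5)
Line 7: ['emerald'] (min_width=7, slack=3)
Line 8: ['bright', 'who'] (min_width=10, slack=0)
Line 9: ['bean'] (min_width=4, slack=6)
Line 10: ['dinosaur'] (min_width=8, slack=2)
Line 11: ['yellow'] (min_width=6, slack=4)
Line 12: ['house'] (min_width=5, slack=5)
Line 13: ['cheese'] (min_width=6, slack=4)
Line 14: ['train', 'with'] (min_width=10, slack=0)

Answer: |the pepper|
|security  |
|morning   |
|year      |
|golden bus|
|bread     |
|emerald   |
|bright who|
|bean      |
|dinosaur  |
|yellow    |
|house     |
|cheese    |
|train with|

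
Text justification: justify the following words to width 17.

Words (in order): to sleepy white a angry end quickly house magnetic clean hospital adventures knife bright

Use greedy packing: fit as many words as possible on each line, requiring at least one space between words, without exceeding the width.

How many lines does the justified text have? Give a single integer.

Line 1: ['to', 'sleepy', 'white', 'a'] (min_width=17, slack=0)
Line 2: ['angry', 'end', 'quickly'] (min_width=17, slack=0)
Line 3: ['house', 'magnetic'] (min_width=14, slack=3)
Line 4: ['clean', 'hospital'] (min_width=14, slack=3)
Line 5: ['adventures', 'knife'] (min_width=16, slack=1)
Line 6: ['bright'] (min_width=6, slack=11)
Total lines: 6

Answer: 6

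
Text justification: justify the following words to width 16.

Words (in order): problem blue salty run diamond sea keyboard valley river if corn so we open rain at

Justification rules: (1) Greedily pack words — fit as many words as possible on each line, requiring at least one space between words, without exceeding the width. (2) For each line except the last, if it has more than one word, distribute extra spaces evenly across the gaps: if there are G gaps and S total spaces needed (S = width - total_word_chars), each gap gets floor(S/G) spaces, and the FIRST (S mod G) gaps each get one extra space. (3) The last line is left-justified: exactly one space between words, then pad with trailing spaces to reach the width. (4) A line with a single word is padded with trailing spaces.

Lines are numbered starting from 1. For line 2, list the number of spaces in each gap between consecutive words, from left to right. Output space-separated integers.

Line 1: ['problem', 'blue'] (min_width=12, slack=4)
Line 2: ['salty', 'run'] (min_width=9, slack=7)
Line 3: ['diamond', 'sea'] (min_width=11, slack=5)
Line 4: ['keyboard', 'valley'] (min_width=15, slack=1)
Line 5: ['river', 'if', 'corn', 'so'] (min_width=16, slack=0)
Line 6: ['we', 'open', 'rain', 'at'] (min_width=15, slack=1)

Answer: 8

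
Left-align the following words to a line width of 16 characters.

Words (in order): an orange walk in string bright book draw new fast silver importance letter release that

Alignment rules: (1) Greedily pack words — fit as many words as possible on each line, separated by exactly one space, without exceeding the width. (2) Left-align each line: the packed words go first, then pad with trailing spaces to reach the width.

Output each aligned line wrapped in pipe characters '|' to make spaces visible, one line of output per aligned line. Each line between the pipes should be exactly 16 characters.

Line 1: ['an', 'orange', 'walk'] (min_width=14, slack=2)
Line 2: ['in', 'string', 'bright'] (min_width=16, slack=0)
Line 3: ['book', 'draw', 'new'] (min_width=13, slack=3)
Line 4: ['fast', 'silver'] (min_width=11, slack=5)
Line 5: ['importance'] (min_width=10, slack=6)
Line 6: ['letter', 'release'] (min_width=14, slack=2)
Line 7: ['that'] (min_width=4, slack=12)

Answer: |an orange walk  |
|in string bright|
|book draw new   |
|fast silver     |
|importance      |
|letter release  |
|that            |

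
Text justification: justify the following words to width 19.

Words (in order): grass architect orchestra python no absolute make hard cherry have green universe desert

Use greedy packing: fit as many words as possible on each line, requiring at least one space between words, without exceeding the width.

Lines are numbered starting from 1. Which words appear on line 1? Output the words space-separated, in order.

Line 1: ['grass', 'architect'] (min_width=15, slack=4)
Line 2: ['orchestra', 'python', 'no'] (min_width=19, slack=0)
Line 3: ['absolute', 'make', 'hard'] (min_width=18, slack=1)
Line 4: ['cherry', 'have', 'green'] (min_width=17, slack=2)
Line 5: ['universe', 'desert'] (min_width=15, slack=4)

Answer: grass architect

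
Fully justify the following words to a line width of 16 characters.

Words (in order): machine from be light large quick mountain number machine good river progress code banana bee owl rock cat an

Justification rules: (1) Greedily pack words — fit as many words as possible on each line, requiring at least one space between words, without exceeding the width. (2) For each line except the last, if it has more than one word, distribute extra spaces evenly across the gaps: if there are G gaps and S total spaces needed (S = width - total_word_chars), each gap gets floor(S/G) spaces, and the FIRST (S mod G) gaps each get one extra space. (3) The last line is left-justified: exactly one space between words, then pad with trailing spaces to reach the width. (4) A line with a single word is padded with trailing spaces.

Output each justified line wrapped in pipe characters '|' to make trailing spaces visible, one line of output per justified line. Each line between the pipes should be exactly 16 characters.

Answer: |machine  from be|
|light      large|
|quick   mountain|
|number   machine|
|good       river|
|progress    code|
|banana  bee  owl|
|rock cat an     |

Derivation:
Line 1: ['machine', 'from', 'be'] (min_width=15, slack=1)
Line 2: ['light', 'large'] (min_width=11, slack=5)
Line 3: ['quick', 'mountain'] (min_width=14, slack=2)
Line 4: ['number', 'machine'] (min_width=14, slack=2)
Line 5: ['good', 'river'] (min_width=10, slack=6)
Line 6: ['progress', 'code'] (min_width=13, slack=3)
Line 7: ['banana', 'bee', 'owl'] (min_width=14, slack=2)
Line 8: ['rock', 'cat', 'an'] (min_width=11, slack=5)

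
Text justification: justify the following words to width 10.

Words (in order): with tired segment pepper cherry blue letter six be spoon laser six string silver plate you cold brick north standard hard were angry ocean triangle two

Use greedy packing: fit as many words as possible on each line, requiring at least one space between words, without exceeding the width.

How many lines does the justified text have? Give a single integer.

Answer: 19

Derivation:
Line 1: ['with', 'tired'] (min_width=10, slack=0)
Line 2: ['segment'] (min_width=7, slack=3)
Line 3: ['pepper'] (min_width=6, slack=4)
Line 4: ['cherry'] (min_width=6, slack=4)
Line 5: ['blue'] (min_width=4, slack=6)
Line 6: ['letter', 'six'] (min_width=10, slack=0)
Line 7: ['be', 'spoon'] (min_width=8, slack=2)
Line 8: ['laser', 'six'] (min_width=9, slack=1)
Line 9: ['string'] (min_width=6, slack=4)
Line 10: ['silver'] (min_width=6, slack=4)
Line 11: ['plate', 'you'] (min_width=9, slack=1)
Line 12: ['cold', 'brick'] (min_width=10, slack=0)
Line 13: ['north'] (min_width=5, slack=5)
Line 14: ['standard'] (min_width=8, slack=2)
Line 15: ['hard', 'were'] (min_width=9, slack=1)
Line 16: ['angry'] (min_width=5, slack=5)
Line 17: ['ocean'] (min_width=5, slack=5)
Line 18: ['triangle'] (min_width=8, slack=2)
Line 19: ['two'] (min_width=3, slack=7)
Total lines: 19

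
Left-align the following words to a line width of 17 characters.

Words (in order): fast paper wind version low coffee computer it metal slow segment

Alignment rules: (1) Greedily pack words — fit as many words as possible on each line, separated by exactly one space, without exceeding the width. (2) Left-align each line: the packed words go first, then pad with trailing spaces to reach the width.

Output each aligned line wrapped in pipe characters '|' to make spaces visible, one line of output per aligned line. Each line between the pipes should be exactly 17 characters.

Answer: |fast paper wind  |
|version low      |
|coffee computer  |
|it metal slow    |
|segment          |

Derivation:
Line 1: ['fast', 'paper', 'wind'] (min_width=15, slack=2)
Line 2: ['version', 'low'] (min_width=11, slack=6)
Line 3: ['coffee', 'computer'] (min_width=15, slack=2)
Line 4: ['it', 'metal', 'slow'] (min_width=13, slack=4)
Line 5: ['segment'] (min_width=7, slack=10)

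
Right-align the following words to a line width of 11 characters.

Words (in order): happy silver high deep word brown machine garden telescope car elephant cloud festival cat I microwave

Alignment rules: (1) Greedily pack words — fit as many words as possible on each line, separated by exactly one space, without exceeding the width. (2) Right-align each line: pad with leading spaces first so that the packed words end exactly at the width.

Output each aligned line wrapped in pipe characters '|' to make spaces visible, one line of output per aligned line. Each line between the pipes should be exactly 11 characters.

Line 1: ['happy'] (min_width=5, slack=6)
Line 2: ['silver', 'high'] (min_width=11, slack=0)
Line 3: ['deep', 'word'] (min_width=9, slack=2)
Line 4: ['brown'] (min_width=5, slack=6)
Line 5: ['machine'] (min_width=7, slack=4)
Line 6: ['garden'] (min_width=6, slack=5)
Line 7: ['telescope'] (min_width=9, slack=2)
Line 8: ['car'] (min_width=3, slack=8)
Line 9: ['elephant'] (min_width=8, slack=3)
Line 10: ['cloud'] (min_width=5, slack=6)
Line 11: ['festival'] (min_width=8, slack=3)
Line 12: ['cat', 'I'] (min_width=5, slack=6)
Line 13: ['microwave'] (min_width=9, slack=2)

Answer: |      happy|
|silver high|
|  deep word|
|      brown|
|    machine|
|     garden|
|  telescope|
|        car|
|   elephant|
|      cloud|
|   festival|
|      cat I|
|  microwave|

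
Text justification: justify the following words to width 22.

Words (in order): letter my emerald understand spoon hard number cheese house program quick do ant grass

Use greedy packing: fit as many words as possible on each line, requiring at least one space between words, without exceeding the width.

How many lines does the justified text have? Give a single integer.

Answer: 5

Derivation:
Line 1: ['letter', 'my', 'emerald'] (min_width=17, slack=5)
Line 2: ['understand', 'spoon', 'hard'] (min_width=21, slack=1)
Line 3: ['number', 'cheese', 'house'] (min_width=19, slack=3)
Line 4: ['program', 'quick', 'do', 'ant'] (min_width=20, slack=2)
Line 5: ['grass'] (min_width=5, slack=17)
Total lines: 5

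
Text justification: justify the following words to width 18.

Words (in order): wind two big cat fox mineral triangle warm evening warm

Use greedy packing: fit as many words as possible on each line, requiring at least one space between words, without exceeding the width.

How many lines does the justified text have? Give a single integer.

Line 1: ['wind', 'two', 'big', 'cat'] (min_width=16, slack=2)
Line 2: ['fox', 'mineral'] (min_width=11, slack=7)
Line 3: ['triangle', 'warm'] (min_width=13, slack=5)
Line 4: ['evening', 'warm'] (min_width=12, slack=6)
Total lines: 4

Answer: 4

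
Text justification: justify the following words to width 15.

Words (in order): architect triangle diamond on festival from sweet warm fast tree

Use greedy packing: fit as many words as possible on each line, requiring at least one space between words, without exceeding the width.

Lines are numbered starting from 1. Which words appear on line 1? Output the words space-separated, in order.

Line 1: ['architect'] (min_width=9, slack=6)
Line 2: ['triangle'] (min_width=8, slack=7)
Line 3: ['diamond', 'on'] (min_width=10, slack=5)
Line 4: ['festival', 'from'] (min_width=13, slack=2)
Line 5: ['sweet', 'warm', 'fast'] (min_width=15, slack=0)
Line 6: ['tree'] (min_width=4, slack=11)

Answer: architect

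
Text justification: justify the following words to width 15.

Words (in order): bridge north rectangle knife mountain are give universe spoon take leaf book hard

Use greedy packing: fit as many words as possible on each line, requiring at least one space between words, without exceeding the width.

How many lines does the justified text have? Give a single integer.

Line 1: ['bridge', 'north'] (min_width=12, slack=3)
Line 2: ['rectangle', 'knife'] (min_width=15, slack=0)
Line 3: ['mountain', 'are'] (min_width=12, slack=3)
Line 4: ['give', 'universe'] (min_width=13, slack=2)
Line 5: ['spoon', 'take', 'leaf'] (min_width=15, slack=0)
Line 6: ['book', 'hard'] (min_width=9, slack=6)
Total lines: 6

Answer: 6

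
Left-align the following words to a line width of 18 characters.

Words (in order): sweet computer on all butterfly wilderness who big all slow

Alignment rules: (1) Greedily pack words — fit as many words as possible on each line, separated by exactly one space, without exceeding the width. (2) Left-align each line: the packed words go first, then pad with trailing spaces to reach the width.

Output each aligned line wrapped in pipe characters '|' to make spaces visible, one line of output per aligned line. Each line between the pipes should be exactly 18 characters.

Answer: |sweet computer on |
|all butterfly     |
|wilderness who big|
|all slow          |

Derivation:
Line 1: ['sweet', 'computer', 'on'] (min_width=17, slack=1)
Line 2: ['all', 'butterfly'] (min_width=13, slack=5)
Line 3: ['wilderness', 'who', 'big'] (min_width=18, slack=0)
Line 4: ['all', 'slow'] (min_width=8, slack=10)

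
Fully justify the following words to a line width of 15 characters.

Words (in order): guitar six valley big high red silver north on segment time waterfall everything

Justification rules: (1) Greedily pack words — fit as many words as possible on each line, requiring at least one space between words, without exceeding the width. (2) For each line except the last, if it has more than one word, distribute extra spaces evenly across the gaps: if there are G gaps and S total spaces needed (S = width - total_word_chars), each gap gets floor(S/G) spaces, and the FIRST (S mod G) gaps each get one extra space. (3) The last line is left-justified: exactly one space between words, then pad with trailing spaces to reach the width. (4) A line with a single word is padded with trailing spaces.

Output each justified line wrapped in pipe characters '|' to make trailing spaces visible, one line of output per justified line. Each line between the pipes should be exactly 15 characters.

Line 1: ['guitar', 'six'] (min_width=10, slack=5)
Line 2: ['valley', 'big', 'high'] (min_width=15, slack=0)
Line 3: ['red', 'silver'] (min_width=10, slack=5)
Line 4: ['north', 'on'] (min_width=8, slack=7)
Line 5: ['segment', 'time'] (min_width=12, slack=3)
Line 6: ['waterfall'] (min_width=9, slack=6)
Line 7: ['everything'] (min_width=10, slack=5)

Answer: |guitar      six|
|valley big high|
|red      silver|
|north        on|
|segment    time|
|waterfall      |
|everything     |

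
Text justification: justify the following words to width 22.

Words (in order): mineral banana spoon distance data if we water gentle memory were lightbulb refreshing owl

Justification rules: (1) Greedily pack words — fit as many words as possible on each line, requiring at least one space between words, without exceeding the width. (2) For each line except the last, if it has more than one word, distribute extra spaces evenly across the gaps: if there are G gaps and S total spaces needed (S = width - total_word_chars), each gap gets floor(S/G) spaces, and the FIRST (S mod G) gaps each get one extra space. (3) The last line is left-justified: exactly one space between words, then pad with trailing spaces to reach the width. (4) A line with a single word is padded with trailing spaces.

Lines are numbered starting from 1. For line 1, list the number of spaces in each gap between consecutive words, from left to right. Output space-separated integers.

Answer: 2 2

Derivation:
Line 1: ['mineral', 'banana', 'spoon'] (min_width=20, slack=2)
Line 2: ['distance', 'data', 'if', 'we'] (min_width=19, slack=3)
Line 3: ['water', 'gentle', 'memory'] (min_width=19, slack=3)
Line 4: ['were', 'lightbulb'] (min_width=14, slack=8)
Line 5: ['refreshing', 'owl'] (min_width=14, slack=8)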